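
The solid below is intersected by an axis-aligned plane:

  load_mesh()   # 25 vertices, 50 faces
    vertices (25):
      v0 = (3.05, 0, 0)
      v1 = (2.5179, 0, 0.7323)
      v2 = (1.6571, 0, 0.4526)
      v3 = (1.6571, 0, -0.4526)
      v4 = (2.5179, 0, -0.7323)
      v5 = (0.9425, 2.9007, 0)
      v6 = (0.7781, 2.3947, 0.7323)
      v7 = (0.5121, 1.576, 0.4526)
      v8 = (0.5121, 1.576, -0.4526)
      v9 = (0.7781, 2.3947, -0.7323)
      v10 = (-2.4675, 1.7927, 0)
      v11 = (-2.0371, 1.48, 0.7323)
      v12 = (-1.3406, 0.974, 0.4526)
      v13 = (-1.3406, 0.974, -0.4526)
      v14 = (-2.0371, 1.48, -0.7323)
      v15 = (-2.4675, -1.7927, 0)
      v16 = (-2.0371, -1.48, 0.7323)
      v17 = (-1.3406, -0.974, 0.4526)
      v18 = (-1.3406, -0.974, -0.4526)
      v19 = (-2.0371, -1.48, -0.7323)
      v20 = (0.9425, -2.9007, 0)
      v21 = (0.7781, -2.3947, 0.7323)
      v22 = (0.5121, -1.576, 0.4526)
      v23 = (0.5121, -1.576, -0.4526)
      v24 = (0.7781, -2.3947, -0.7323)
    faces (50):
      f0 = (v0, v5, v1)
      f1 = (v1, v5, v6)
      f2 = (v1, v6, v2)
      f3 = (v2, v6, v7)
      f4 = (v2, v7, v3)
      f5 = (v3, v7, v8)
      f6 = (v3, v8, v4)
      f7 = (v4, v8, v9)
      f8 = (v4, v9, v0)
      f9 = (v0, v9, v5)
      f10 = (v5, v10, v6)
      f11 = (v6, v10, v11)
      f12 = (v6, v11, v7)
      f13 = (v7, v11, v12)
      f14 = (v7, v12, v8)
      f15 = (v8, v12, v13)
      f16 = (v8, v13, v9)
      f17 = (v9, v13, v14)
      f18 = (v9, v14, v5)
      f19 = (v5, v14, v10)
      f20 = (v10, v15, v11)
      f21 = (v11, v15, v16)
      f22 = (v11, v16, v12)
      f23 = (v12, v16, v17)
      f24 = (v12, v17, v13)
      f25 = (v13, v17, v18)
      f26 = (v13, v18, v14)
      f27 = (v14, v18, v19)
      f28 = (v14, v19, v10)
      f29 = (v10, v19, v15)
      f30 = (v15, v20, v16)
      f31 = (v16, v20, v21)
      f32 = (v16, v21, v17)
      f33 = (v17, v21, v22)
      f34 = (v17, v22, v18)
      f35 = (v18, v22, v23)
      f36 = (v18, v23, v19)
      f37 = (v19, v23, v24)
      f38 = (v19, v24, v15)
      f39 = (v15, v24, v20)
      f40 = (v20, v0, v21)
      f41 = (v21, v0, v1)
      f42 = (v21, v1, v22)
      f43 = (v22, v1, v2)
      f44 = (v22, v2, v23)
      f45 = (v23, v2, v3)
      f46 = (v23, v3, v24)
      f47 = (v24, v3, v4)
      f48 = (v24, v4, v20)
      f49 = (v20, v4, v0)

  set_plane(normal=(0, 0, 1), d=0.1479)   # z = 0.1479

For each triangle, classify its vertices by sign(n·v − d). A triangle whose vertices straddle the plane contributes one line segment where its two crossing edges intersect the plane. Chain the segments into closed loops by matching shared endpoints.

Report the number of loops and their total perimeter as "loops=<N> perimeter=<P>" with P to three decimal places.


loops=2 perimeter=27.036

Straddling triangles (20 of 50):
  (v0,v5,v1) [--+] → (1.26068, 2.31486, 0.1479)–(2.94253, 0, 0.1479)  len=2.8613
  (v1,v5,v6) [+-+] → (1.26068, 2.31486, 0.1479)–(0.909297, 2.7985, 0.1479)  len=0.5978
  (v2,v7,v3) [++-] → (0.897519, 1.0455, 0.1479)–(1.6571, 0, 0.1479)  len=1.2923
  (v3,v7,v8) [-+-] → (0.897519, 1.0455, 0.1479)–(0.5121, 1.576, 0.1479)  len=0.6557
  (v5,v10,v6) [--+] → (-1.812, 1.91428, 0.1479)–(0.909297, 2.7985, 0.1479)  len=2.8613
  (v6,v10,v11) [+-+] → (-1.812, 1.91428, 0.1479)–(-2.38057, 1.72955, 0.1479)  len=0.5978
  (v7,v12,v8) [++-] → (-0.716961, 1.17664, 0.1479)–(0.5121, 1.576, 0.1479)  len=1.2923
  (v8,v12,v13) [-+-] → (-0.716961, 1.17664, 0.1479)–(-1.3406, 0.974, 0.1479)  len=0.6557
  (v10,v15,v11) [--+] → (-2.38057, -1.13172, 0.1479)–(-2.38057, 1.72955, 0.1479)  len=2.8613
  (v11,v15,v16) [+-+] → (-2.38057, -1.13172, 0.1479)–(-2.38057, -1.72955, 0.1479)  len=0.5978
  (v12,v17,v13) [++-] → (-1.3406, -0.318282, 0.1479)–(-1.3406, 0.974, 0.1479)  len=1.2923
  (v13,v17,v18) [-+-] → (-1.3406, -0.318282, 0.1479)–(-1.3406, -0.974, 0.1479)  len=0.6557
  (v15,v20,v16) [--+] → (0.340721, -2.61377, 0.1479)–(-2.38057, -1.72955, 0.1479)  len=2.8613
  (v16,v20,v21) [+-+] → (0.340721, -2.61377, 0.1479)–(0.909297, -2.7985, 0.1479)  len=0.5978
  (v17,v22,v18) [++-] → (-0.111539, -1.37336, 0.1479)–(-1.3406, -0.974, 0.1479)  len=1.2923
  (v18,v22,v23) [-+-] → (-0.111539, -1.37336, 0.1479)–(0.5121, -1.576, 0.1479)  len=0.6557
  (v20,v0,v21) [--+] → (2.59115, -0.483649, 0.1479)–(0.909297, -2.7985, 0.1479)  len=2.8613
  (v21,v0,v1) [+-+] → (2.59115, -0.483649, 0.1479)–(2.94253, 0, 0.1479)  len=0.5978
  (v22,v2,v23) [++-] → (1.27168, -0.530498, 0.1479)–(0.5121, -1.576, 0.1479)  len=1.2923
  (v23,v2,v3) [-+-] → (1.27168, -0.530498, 0.1479)–(1.6571, 0, 0.1479)  len=0.6557

Chained into 2 loop(s):
  loop 1: 10 segments, perimeter = 17.2957
  loop 2: 10 segments, perimeter = 9.7402
Total perimeter = 27.036


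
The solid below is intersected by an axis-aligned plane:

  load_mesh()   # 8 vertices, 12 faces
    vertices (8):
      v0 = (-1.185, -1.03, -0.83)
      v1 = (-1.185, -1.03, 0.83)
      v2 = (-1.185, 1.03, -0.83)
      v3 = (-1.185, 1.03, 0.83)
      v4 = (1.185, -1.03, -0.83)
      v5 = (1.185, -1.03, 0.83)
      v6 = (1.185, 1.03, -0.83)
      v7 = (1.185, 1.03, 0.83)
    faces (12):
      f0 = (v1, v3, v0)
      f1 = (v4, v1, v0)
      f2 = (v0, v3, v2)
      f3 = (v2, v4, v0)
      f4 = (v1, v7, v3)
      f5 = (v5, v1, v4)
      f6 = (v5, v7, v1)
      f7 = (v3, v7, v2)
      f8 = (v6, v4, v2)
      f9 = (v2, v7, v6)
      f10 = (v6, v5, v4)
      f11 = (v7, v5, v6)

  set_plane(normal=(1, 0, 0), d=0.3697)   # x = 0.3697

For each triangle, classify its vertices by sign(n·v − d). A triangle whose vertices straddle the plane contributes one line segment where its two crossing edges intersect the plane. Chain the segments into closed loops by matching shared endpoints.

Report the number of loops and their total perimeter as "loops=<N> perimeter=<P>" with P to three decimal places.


loops=1 perimeter=7.440

Straddling triangles (8 of 12):
  (v4,v1,v0) [+--] → (0.3697, -1.03, -0.258946)–(0.3697, -1.03, -0.83)  len=0.5711
  (v2,v4,v0) [-+-] → (0.3697, -0.321343, -0.83)–(0.3697, -1.03, -0.83)  len=0.7087
  (v1,v7,v3) [-+-] → (0.3697, 0.321343, 0.83)–(0.3697, 1.03, 0.83)  len=0.7087
  (v5,v1,v4) [+-+] → (0.3697, -1.03, 0.83)–(0.3697, -1.03, -0.258946)  len=1.0889
  (v5,v7,v1) [++-] → (0.3697, 0.321343, 0.83)–(0.3697, -1.03, 0.83)  len=1.3513
  (v3,v7,v2) [-+-] → (0.3697, 1.03, 0.83)–(0.3697, 1.03, 0.258946)  len=0.5711
  (v6,v4,v2) [++-] → (0.3697, -0.321343, -0.83)–(0.3697, 1.03, -0.83)  len=1.3513
  (v2,v7,v6) [-++] → (0.3697, 1.03, 0.258946)–(0.3697, 1.03, -0.83)  len=1.0889

Chained into 1 loop(s):
  loop 1: 8 segments, perimeter = 7.4400
Total perimeter = 7.440


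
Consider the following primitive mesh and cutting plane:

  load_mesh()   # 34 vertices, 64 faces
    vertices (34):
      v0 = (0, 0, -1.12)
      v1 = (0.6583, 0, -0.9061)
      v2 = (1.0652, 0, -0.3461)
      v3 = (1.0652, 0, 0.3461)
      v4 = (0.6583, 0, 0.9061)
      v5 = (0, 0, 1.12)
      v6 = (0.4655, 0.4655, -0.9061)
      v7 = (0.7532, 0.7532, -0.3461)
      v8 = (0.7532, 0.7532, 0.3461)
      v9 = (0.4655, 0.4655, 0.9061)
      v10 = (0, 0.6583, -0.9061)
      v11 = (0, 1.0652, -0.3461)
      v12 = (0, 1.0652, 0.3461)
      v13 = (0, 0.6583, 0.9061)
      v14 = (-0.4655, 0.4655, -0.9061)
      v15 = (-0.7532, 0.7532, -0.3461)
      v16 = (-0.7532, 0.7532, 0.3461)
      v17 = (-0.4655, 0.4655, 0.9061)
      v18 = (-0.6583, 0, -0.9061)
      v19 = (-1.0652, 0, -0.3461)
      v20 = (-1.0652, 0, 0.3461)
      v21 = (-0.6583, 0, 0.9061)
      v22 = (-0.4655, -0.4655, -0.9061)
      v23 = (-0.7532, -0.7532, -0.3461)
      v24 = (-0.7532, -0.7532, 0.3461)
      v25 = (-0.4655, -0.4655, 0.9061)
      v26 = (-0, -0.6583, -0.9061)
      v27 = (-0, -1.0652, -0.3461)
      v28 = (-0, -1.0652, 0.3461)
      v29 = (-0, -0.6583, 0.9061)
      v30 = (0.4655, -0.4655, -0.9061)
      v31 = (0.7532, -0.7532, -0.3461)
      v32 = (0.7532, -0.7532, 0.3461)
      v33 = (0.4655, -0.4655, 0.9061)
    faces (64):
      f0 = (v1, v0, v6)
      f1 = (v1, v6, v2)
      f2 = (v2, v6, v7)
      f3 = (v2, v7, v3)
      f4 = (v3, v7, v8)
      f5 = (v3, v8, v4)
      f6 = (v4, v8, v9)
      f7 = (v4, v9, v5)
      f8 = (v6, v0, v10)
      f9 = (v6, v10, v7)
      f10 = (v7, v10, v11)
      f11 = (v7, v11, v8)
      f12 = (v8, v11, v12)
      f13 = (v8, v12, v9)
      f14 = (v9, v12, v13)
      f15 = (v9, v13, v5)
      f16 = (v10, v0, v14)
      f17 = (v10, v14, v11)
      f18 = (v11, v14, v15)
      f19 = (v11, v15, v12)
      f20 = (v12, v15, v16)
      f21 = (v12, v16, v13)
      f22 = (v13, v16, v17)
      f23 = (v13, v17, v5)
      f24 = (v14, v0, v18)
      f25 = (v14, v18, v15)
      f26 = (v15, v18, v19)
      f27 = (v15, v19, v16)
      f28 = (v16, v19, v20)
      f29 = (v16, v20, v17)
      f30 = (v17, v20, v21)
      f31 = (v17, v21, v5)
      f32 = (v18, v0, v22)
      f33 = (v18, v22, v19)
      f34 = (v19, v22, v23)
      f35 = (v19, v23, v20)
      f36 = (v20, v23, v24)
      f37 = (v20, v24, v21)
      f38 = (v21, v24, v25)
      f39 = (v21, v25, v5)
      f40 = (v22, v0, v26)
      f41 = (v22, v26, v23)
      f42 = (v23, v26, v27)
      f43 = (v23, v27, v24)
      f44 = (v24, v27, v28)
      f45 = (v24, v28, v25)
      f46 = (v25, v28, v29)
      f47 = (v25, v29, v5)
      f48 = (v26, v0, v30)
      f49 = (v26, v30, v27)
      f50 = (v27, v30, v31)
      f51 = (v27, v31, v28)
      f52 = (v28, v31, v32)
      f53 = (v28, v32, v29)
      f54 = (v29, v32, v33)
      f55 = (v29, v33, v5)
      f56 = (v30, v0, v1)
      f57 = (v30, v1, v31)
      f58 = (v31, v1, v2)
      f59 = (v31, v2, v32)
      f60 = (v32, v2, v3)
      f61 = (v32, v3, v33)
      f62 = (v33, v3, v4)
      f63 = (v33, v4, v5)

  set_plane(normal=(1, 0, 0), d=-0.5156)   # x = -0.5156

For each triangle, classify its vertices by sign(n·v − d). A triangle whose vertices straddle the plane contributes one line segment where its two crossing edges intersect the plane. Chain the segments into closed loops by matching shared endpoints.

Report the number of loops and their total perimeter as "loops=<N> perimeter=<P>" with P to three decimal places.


Straddling triangles (20 of 64):
  (v11,v14,v15) [++-] → (-0.5156, 0.5156, -0.808582)–(-0.5156, 0.851622, -0.3461)  len=0.5717
  (v11,v15,v12) [+-+] → (-0.5156, 0.851622, -0.3461)–(-0.5156, 0.851622, -0.127743)  len=0.2184
  (v12,v15,v16) [+--] → (-0.5156, 0.851622, -0.127743)–(-0.5156, 0.851622, 0.3461)  len=0.4738
  (v12,v16,v13) [+-+] → (-0.5156, 0.851622, 0.3461)–(-0.5156, 0.723263, 0.522754)  len=0.2184
  (v13,v16,v17) [+-+] → (-0.5156, 0.723263, 0.522754)–(-0.5156, 0.5156, 0.808582)  len=0.3533
  (v14,v0,v18) [++-] → (-0.5156, 0, -0.952467)–(-0.5156, 0.344538, -0.9061)  len=0.3476
  (v14,v18,v15) [+--] → (-0.5156, 0.344538, -0.9061)–(-0.5156, 0.5156, -0.808582)  len=0.1969
  (v16,v20,v17) [--+] → (-0.5156, 0.426611, 0.859317)–(-0.5156, 0.5156, 0.808582)  len=0.1024
  (v17,v20,v21) [+--] → (-0.5156, 0.426611, 0.859317)–(-0.5156, 0.344538, 0.9061)  len=0.0945
  (v17,v21,v5) [+-+] → (-0.5156, 0.344538, 0.9061)–(-0.5156, 0, 0.952467)  len=0.3476
  (v18,v0,v22) [-++] → (-0.5156, 0, -0.952467)–(-0.5156, -0.344538, -0.9061)  len=0.3476
  (v18,v22,v19) [-+-] → (-0.5156, -0.344538, -0.9061)–(-0.5156, -0.426611, -0.859317)  len=0.0945
  (v19,v22,v23) [-+-] → (-0.5156, -0.426611, -0.859317)–(-0.5156, -0.5156, -0.808582)  len=0.1024
  (v21,v24,v25) [--+] → (-0.5156, -0.5156, 0.808582)–(-0.5156, -0.344538, 0.9061)  len=0.1969
  (v21,v25,v5) [-++] → (-0.5156, -0.344538, 0.9061)–(-0.5156, 0, 0.952467)  len=0.3476
  (v22,v26,v23) [++-] → (-0.5156, -0.723263, -0.522754)–(-0.5156, -0.5156, -0.808582)  len=0.3533
  (v23,v26,v27) [-++] → (-0.5156, -0.723263, -0.522754)–(-0.5156, -0.851622, -0.3461)  len=0.2184
  (v23,v27,v24) [-+-] → (-0.5156, -0.851622, -0.3461)–(-0.5156, -0.851622, 0.127743)  len=0.4738
  (v24,v27,v28) [-++] → (-0.5156, -0.851622, 0.127743)–(-0.5156, -0.851622, 0.3461)  len=0.2184
  (v24,v28,v25) [-++] → (-0.5156, -0.851622, 0.3461)–(-0.5156, -0.5156, 0.808582)  len=0.5717

Chained into 1 loop(s):
  loop 1: 20 segments, perimeter = 5.8493
Total perimeter = 5.849

loops=1 perimeter=5.849


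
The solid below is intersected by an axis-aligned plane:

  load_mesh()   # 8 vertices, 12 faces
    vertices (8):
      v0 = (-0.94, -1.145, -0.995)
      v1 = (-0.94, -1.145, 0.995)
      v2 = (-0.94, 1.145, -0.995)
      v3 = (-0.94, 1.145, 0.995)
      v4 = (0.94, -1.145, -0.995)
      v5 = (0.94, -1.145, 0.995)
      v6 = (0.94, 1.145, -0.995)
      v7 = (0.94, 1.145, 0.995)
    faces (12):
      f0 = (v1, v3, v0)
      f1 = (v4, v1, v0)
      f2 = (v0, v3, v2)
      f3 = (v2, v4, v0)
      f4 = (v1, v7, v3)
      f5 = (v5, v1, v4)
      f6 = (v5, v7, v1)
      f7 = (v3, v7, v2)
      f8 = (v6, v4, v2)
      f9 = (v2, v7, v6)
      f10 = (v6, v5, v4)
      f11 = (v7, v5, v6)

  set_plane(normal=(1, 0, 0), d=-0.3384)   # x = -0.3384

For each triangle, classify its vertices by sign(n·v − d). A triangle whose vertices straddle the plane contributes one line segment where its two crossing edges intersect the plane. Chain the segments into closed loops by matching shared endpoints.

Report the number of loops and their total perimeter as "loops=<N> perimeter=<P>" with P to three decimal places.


Straddling triangles (8 of 12):
  (v4,v1,v0) [+--] → (-0.3384, -1.145, 0.3582)–(-0.3384, -1.145, -0.995)  len=1.3532
  (v2,v4,v0) [-+-] → (-0.3384, 0.4122, -0.995)–(-0.3384, -1.145, -0.995)  len=1.5572
  (v1,v7,v3) [-+-] → (-0.3384, -0.4122, 0.995)–(-0.3384, 1.145, 0.995)  len=1.5572
  (v5,v1,v4) [+-+] → (-0.3384, -1.145, 0.995)–(-0.3384, -1.145, 0.3582)  len=0.6368
  (v5,v7,v1) [++-] → (-0.3384, -0.4122, 0.995)–(-0.3384, -1.145, 0.995)  len=0.7328
  (v3,v7,v2) [-+-] → (-0.3384, 1.145, 0.995)–(-0.3384, 1.145, -0.3582)  len=1.3532
  (v6,v4,v2) [++-] → (-0.3384, 0.4122, -0.995)–(-0.3384, 1.145, -0.995)  len=0.7328
  (v2,v7,v6) [-++] → (-0.3384, 1.145, -0.3582)–(-0.3384, 1.145, -0.995)  len=0.6368

Chained into 1 loop(s):
  loop 1: 8 segments, perimeter = 8.5600
Total perimeter = 8.560

loops=1 perimeter=8.560


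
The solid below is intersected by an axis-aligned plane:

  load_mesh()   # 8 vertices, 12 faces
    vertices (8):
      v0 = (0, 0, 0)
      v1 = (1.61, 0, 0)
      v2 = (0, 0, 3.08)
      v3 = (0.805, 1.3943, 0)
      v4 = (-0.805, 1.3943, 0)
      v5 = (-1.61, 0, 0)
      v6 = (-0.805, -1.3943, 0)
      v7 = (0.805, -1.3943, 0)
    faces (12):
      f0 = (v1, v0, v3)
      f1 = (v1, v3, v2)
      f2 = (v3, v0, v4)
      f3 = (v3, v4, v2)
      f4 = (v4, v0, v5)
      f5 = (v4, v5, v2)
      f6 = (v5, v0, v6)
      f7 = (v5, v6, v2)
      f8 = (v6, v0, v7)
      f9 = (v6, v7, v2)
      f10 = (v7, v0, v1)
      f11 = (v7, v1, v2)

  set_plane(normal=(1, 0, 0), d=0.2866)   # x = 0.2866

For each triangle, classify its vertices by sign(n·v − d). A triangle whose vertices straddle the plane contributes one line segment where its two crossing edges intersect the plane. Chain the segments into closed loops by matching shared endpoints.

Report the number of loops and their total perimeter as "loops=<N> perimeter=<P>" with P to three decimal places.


Straddling triangles (8 of 12):
  (v1,v0,v3) [+-+] → (0.2866, 0, 0)–(0.2866, 0.496405, 0)  len=0.4964
  (v1,v3,v2) [++-] → (0.2866, 0.496405, 1.98344)–(0.2866, 0, 2.53172)  len=0.7396
  (v3,v0,v4) [+--] → (0.2866, 0.496405, 0)–(0.2866, 1.3943, 0)  len=0.8979
  (v3,v4,v2) [+--] → (0.2866, 1.3943, 0)–(0.2866, 0.496405, 1.98344)  len=2.1772
  (v6,v0,v7) [--+] → (0.2866, -0.496405, 0)–(0.2866, -1.3943, 0)  len=0.8979
  (v6,v7,v2) [-+-] → (0.2866, -1.3943, 0)–(0.2866, -0.496405, 1.98344)  len=2.1772
  (v7,v0,v1) [+-+] → (0.2866, -0.496405, 0)–(0.2866, 0, 0)  len=0.4964
  (v7,v1,v2) [++-] → (0.2866, 0, 2.53172)–(0.2866, -0.496405, 1.98344)  len=0.7396

Chained into 1 loop(s):
  loop 1: 8 segments, perimeter = 8.6223
Total perimeter = 8.622

loops=1 perimeter=8.622


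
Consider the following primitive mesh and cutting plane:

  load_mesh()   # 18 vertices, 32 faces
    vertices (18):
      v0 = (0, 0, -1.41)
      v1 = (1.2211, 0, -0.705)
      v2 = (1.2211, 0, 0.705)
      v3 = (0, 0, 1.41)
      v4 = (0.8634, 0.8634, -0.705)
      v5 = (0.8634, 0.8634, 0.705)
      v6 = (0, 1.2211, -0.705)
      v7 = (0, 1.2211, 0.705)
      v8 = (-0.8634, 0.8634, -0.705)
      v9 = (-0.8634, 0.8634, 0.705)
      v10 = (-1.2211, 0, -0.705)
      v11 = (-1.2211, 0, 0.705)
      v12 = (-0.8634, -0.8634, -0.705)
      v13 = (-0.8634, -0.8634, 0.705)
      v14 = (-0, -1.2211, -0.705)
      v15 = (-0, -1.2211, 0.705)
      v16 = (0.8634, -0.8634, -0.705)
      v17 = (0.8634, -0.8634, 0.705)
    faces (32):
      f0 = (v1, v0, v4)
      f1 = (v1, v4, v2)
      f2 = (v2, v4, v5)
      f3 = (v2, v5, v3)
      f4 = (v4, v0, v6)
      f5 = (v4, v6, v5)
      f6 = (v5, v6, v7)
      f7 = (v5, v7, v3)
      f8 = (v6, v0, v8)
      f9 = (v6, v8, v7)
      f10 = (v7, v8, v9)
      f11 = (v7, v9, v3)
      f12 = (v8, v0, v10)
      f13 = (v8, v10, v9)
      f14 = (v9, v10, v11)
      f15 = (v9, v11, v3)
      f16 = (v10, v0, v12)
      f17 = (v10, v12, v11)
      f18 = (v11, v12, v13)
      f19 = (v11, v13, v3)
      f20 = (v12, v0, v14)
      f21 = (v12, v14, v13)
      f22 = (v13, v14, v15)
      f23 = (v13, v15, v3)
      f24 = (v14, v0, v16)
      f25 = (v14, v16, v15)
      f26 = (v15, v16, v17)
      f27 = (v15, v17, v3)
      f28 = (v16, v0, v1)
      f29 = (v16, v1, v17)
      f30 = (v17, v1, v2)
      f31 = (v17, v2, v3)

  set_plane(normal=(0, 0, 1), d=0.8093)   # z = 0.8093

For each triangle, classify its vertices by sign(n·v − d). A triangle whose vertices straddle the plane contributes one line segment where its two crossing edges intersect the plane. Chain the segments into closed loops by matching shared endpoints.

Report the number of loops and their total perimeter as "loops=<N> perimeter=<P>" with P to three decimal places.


loops=1 perimeter=6.370

Straddling triangles (8 of 32):
  (v2,v5,v3) [--+] → (0.735666, 0.735666, 0.8093)–(1.04045, 0, 0.8093)  len=0.7963
  (v5,v7,v3) [--+] → (0, 1.04045, 0.8093)–(0.735666, 0.735666, 0.8093)  len=0.7963
  (v7,v9,v3) [--+] → (-0.735666, 0.735666, 0.8093)–(0, 1.04045, 0.8093)  len=0.7963
  (v9,v11,v3) [--+] → (-1.04045, 0, 0.8093)–(-0.735666, 0.735666, 0.8093)  len=0.7963
  (v11,v13,v3) [--+] → (-0.735666, -0.735666, 0.8093)–(-1.04045, 0, 0.8093)  len=0.7963
  (v13,v15,v3) [--+] → (0, -1.04045, 0.8093)–(-0.735666, -0.735666, 0.8093)  len=0.7963
  (v15,v17,v3) [--+] → (0.735666, -0.735666, 0.8093)–(0, -1.04045, 0.8093)  len=0.7963
  (v17,v2,v3) [--+] → (1.04045, 0, 0.8093)–(0.735666, -0.735666, 0.8093)  len=0.7963

Chained into 1 loop(s):
  loop 1: 8 segments, perimeter = 6.3704
Total perimeter = 6.370


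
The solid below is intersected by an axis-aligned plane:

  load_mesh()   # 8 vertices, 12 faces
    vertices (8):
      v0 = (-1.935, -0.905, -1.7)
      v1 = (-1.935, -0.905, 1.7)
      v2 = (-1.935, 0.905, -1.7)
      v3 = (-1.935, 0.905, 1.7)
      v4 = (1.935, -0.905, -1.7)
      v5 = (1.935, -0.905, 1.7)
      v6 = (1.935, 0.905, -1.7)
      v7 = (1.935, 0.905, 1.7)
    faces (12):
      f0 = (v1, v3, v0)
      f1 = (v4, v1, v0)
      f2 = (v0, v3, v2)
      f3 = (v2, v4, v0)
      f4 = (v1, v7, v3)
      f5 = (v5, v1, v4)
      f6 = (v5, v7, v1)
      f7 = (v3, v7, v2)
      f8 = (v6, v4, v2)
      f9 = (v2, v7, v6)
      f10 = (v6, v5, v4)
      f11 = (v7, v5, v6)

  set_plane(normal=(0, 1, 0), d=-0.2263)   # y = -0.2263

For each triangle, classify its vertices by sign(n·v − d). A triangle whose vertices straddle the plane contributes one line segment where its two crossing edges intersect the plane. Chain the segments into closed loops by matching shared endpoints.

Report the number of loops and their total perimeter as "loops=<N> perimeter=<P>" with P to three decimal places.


Straddling triangles (8 of 12):
  (v1,v3,v0) [-+-] → (-1.935, -0.2263, 1.7)–(-1.935, -0.2263, -0.425094)  len=2.1251
  (v0,v3,v2) [-++] → (-1.935, -0.2263, -0.425094)–(-1.935, -0.2263, -1.7)  len=1.2749
  (v2,v4,v0) [+--] → (0.483857, -0.2263, -1.7)–(-1.935, -0.2263, -1.7)  len=2.4189
  (v1,v7,v3) [-++] → (-0.483857, -0.2263, 1.7)–(-1.935, -0.2263, 1.7)  len=1.4511
  (v5,v7,v1) [-+-] → (1.935, -0.2263, 1.7)–(-0.483857, -0.2263, 1.7)  len=2.4189
  (v6,v4,v2) [+-+] → (1.935, -0.2263, -1.7)–(0.483857, -0.2263, -1.7)  len=1.4511
  (v6,v5,v4) [+--] → (1.935, -0.2263, 0.425094)–(1.935, -0.2263, -1.7)  len=2.1251
  (v7,v5,v6) [+-+] → (1.935, -0.2263, 1.7)–(1.935, -0.2263, 0.425094)  len=1.2749

Chained into 1 loop(s):
  loop 1: 8 segments, perimeter = 14.5400
Total perimeter = 14.540

loops=1 perimeter=14.540


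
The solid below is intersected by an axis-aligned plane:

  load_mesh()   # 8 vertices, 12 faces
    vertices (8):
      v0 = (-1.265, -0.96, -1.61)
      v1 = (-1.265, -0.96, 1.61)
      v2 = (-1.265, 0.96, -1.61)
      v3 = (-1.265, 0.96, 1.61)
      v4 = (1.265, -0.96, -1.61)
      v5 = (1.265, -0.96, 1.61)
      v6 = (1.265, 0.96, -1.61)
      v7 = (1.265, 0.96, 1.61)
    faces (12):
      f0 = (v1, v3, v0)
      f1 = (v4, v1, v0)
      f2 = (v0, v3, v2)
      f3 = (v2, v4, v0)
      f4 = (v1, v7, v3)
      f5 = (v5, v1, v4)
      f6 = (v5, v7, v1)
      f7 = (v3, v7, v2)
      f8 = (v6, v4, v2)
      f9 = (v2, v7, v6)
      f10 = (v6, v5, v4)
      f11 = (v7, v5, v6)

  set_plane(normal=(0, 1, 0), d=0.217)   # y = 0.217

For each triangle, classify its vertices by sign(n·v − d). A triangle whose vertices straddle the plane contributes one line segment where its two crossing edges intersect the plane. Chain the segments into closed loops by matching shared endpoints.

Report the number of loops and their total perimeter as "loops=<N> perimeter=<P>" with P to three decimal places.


Straddling triangles (8 of 12):
  (v1,v3,v0) [-+-] → (-1.265, 0.217, 1.61)–(-1.265, 0.217, 0.363927)  len=1.2461
  (v0,v3,v2) [-++] → (-1.265, 0.217, 0.363927)–(-1.265, 0.217, -1.61)  len=1.9739
  (v2,v4,v0) [+--] → (-0.285943, 0.217, -1.61)–(-1.265, 0.217, -1.61)  len=0.9791
  (v1,v7,v3) [-++] → (0.285943, 0.217, 1.61)–(-1.265, 0.217, 1.61)  len=1.5509
  (v5,v7,v1) [-+-] → (1.265, 0.217, 1.61)–(0.285943, 0.217, 1.61)  len=0.9791
  (v6,v4,v2) [+-+] → (1.265, 0.217, -1.61)–(-0.285943, 0.217, -1.61)  len=1.5509
  (v6,v5,v4) [+--] → (1.265, 0.217, -0.363927)–(1.265, 0.217, -1.61)  len=1.2461
  (v7,v5,v6) [+-+] → (1.265, 0.217, 1.61)–(1.265, 0.217, -0.363927)  len=1.9739

Chained into 1 loop(s):
  loop 1: 8 segments, perimeter = 11.5000
Total perimeter = 11.500

loops=1 perimeter=11.500


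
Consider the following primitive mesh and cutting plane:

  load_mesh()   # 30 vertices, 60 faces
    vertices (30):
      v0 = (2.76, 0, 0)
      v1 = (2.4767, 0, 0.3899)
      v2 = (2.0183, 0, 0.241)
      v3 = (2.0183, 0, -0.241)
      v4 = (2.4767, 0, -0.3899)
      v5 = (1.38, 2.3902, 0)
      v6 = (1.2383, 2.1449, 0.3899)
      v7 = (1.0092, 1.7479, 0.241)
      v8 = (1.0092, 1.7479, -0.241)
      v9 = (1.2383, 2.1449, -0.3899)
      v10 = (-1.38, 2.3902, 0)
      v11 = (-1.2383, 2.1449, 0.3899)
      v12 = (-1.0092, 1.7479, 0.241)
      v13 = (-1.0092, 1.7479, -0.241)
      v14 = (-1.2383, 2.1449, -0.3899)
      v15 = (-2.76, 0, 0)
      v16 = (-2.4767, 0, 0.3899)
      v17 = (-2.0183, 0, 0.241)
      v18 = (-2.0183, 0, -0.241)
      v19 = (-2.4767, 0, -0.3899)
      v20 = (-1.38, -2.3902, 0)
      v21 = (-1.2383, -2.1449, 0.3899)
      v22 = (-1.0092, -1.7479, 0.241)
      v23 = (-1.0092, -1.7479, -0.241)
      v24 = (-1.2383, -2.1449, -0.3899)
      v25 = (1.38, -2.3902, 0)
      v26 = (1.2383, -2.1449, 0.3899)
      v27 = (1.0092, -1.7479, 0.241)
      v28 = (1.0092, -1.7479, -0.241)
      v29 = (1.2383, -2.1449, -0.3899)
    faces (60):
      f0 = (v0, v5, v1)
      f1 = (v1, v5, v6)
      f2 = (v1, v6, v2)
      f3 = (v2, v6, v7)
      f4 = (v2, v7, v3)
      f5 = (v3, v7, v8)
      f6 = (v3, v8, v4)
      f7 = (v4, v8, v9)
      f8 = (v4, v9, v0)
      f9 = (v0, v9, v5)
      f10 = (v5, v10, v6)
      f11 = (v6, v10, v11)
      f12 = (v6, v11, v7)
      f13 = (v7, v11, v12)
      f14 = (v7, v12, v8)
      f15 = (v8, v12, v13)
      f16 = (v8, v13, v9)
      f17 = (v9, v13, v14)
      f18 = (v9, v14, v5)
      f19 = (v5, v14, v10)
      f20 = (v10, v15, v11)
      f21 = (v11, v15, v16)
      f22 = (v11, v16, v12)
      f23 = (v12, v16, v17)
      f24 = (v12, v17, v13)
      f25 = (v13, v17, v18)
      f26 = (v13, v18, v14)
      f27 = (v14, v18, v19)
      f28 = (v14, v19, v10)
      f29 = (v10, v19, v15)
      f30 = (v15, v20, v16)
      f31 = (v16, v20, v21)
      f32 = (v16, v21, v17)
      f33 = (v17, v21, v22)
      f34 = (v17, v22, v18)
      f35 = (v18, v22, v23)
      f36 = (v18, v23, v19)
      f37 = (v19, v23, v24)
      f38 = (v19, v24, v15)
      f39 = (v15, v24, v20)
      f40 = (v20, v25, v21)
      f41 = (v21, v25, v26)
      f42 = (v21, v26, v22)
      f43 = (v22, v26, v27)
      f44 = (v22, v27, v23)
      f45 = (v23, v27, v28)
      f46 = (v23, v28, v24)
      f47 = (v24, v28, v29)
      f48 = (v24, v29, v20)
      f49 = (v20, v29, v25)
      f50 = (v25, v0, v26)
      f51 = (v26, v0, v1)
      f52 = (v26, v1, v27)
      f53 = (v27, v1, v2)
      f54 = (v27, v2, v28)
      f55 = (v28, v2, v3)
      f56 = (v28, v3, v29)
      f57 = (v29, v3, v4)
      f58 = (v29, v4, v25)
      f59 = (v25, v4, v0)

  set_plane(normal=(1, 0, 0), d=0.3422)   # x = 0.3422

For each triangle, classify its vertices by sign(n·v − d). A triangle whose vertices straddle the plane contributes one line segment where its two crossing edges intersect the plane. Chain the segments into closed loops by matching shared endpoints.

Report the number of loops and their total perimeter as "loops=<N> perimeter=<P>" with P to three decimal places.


Straddling triangles (20 of 60):
  (v5,v10,v6) [+-+] → (0.3422, 2.3902, 0)–(0.3422, 2.22885, 0.256459)  len=0.3030
  (v6,v10,v11) [+--] → (0.3422, 2.22885, 0.256459)–(0.3422, 2.1449, 0.3899)  len=0.1577
  (v6,v11,v7) [+-+] → (0.3422, 2.1449, 0.3899)–(0.3422, 1.86572, 0.28519)  len=0.2982
  (v7,v11,v12) [+--] → (0.3422, 1.86572, 0.28519)–(0.3422, 1.7479, 0.241)  len=0.1258
  (v7,v12,v8) [+-+] → (0.3422, 1.7479, 0.241)–(0.3422, 1.7479, -0.0817184)  len=0.3227
  (v8,v12,v13) [+--] → (0.3422, 1.7479, -0.0817184)–(0.3422, 1.7479, -0.241)  len=0.1593
  (v8,v13,v9) [+-+] → (0.3422, 1.7479, -0.241)–(0.3422, 1.98661, -0.330532)  len=0.2550
  (v9,v13,v14) [+--] → (0.3422, 1.98661, -0.330532)–(0.3422, 2.1449, -0.3899)  len=0.1691
  (v9,v14,v5) [+-+] → (0.3422, 2.1449, -0.3899)–(0.3422, 2.29297, -0.154542)  len=0.2781
  (v5,v14,v10) [+--] → (0.3422, 2.29297, -0.154542)–(0.3422, 2.3902, 0)  len=0.1826
  (v20,v25,v21) [-+-] → (0.3422, -2.3902, 0)–(0.3422, -2.29297, 0.154542)  len=0.1826
  (v21,v25,v26) [-++] → (0.3422, -2.29297, 0.154542)–(0.3422, -2.1449, 0.3899)  len=0.2781
  (v21,v26,v22) [-+-] → (0.3422, -2.1449, 0.3899)–(0.3422, -1.98661, 0.330532)  len=0.1691
  (v22,v26,v27) [-++] → (0.3422, -1.98661, 0.330532)–(0.3422, -1.7479, 0.241)  len=0.2550
  (v22,v27,v23) [-+-] → (0.3422, -1.7479, 0.241)–(0.3422, -1.7479, 0.0817184)  len=0.1593
  (v23,v27,v28) [-++] → (0.3422, -1.7479, 0.0817184)–(0.3422, -1.7479, -0.241)  len=0.3227
  (v23,v28,v24) [-+-] → (0.3422, -1.7479, -0.241)–(0.3422, -1.86572, -0.28519)  len=0.1258
  (v24,v28,v29) [-++] → (0.3422, -1.86572, -0.28519)–(0.3422, -2.1449, -0.3899)  len=0.2982
  (v24,v29,v20) [-+-] → (0.3422, -2.1449, -0.3899)–(0.3422, -2.22885, -0.256459)  len=0.1577
  (v20,v29,v25) [-++] → (0.3422, -2.22885, -0.256459)–(0.3422, -2.3902, 0)  len=0.3030

Chained into 2 loop(s):
  loop 1: 10 segments, perimeter = 2.2513
  loop 2: 10 segments, perimeter = 2.2513
Total perimeter = 4.503

loops=2 perimeter=4.503


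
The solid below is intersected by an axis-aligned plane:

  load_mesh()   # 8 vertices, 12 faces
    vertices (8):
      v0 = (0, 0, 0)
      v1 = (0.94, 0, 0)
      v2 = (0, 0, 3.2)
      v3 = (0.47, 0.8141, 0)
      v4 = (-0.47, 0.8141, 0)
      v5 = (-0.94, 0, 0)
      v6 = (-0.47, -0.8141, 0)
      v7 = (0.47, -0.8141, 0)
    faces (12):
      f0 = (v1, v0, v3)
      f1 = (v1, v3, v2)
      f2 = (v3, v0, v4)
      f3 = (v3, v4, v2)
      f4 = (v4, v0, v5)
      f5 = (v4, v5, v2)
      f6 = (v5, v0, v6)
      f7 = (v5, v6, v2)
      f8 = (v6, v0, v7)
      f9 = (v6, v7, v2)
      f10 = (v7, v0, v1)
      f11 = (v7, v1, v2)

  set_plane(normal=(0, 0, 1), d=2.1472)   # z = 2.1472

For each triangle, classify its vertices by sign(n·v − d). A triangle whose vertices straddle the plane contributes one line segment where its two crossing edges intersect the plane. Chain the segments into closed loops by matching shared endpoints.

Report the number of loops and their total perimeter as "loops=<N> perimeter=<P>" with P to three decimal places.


loops=1 perimeter=1.856

Straddling triangles (6 of 12):
  (v1,v3,v2) [--+] → (0.15463, 0.267839, 2.1472)–(0.30926, 0, 2.1472)  len=0.3093
  (v3,v4,v2) [--+] → (-0.15463, 0.267839, 2.1472)–(0.15463, 0.267839, 2.1472)  len=0.3093
  (v4,v5,v2) [--+] → (-0.30926, 0, 2.1472)–(-0.15463, 0.267839, 2.1472)  len=0.3093
  (v5,v6,v2) [--+] → (-0.15463, -0.267839, 2.1472)–(-0.30926, 0, 2.1472)  len=0.3093
  (v6,v7,v2) [--+] → (0.15463, -0.267839, 2.1472)–(-0.15463, -0.267839, 2.1472)  len=0.3093
  (v7,v1,v2) [--+] → (0.30926, 0, 2.1472)–(0.15463, -0.267839, 2.1472)  len=0.3093

Chained into 1 loop(s):
  loop 1: 6 segments, perimeter = 1.8556
Total perimeter = 1.856


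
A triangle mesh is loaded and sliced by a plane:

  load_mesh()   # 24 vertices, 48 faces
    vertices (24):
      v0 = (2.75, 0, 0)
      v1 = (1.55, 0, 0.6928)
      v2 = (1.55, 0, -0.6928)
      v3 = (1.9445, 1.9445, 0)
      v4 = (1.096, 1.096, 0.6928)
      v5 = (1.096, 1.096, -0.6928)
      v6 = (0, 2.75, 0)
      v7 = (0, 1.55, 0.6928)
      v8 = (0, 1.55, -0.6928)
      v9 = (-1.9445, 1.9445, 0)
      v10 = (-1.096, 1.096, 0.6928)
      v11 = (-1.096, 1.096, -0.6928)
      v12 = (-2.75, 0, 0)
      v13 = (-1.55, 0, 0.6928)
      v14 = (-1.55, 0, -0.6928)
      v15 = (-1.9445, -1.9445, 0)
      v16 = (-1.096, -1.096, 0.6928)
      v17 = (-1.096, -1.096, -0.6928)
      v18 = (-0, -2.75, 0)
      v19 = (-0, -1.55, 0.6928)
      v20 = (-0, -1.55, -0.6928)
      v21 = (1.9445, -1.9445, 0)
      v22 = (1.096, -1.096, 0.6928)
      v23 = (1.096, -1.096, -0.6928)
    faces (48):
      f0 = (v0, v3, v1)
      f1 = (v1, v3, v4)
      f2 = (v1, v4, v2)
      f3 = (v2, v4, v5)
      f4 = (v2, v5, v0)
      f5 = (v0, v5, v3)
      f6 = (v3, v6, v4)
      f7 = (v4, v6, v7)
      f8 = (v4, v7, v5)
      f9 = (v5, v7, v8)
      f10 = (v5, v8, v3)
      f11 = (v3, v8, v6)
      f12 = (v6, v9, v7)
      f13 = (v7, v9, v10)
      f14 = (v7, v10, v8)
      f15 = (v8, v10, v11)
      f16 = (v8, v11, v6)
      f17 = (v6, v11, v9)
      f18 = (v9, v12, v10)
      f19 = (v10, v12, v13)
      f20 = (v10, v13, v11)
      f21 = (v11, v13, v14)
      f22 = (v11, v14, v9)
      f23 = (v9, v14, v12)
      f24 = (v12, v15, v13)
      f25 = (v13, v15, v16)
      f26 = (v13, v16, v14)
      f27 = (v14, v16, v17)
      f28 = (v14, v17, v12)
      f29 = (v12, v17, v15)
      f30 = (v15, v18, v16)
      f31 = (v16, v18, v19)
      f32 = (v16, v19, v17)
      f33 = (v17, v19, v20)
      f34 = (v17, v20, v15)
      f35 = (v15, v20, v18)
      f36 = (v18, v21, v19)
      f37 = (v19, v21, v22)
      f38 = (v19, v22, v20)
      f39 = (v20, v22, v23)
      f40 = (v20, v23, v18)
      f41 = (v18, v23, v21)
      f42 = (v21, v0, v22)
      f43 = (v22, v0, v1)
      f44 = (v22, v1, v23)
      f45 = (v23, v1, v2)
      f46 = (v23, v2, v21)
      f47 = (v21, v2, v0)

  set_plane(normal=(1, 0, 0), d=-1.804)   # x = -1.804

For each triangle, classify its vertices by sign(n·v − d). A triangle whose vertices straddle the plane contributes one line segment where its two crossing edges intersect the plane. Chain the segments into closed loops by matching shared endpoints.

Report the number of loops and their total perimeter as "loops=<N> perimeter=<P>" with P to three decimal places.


loops=1 perimeter=8.337

Straddling triangles (14 of 48):
  (v6,v9,v7) [+-+] → (-1.804, 2.0027, 0)–(-1.804, 1.916, 0.0500583)  len=0.1001
  (v7,v9,v10) [+-+] → (-1.804, 1.916, 0.0500583)–(-1.804, 1.804, 0.114718)  len=0.1293
  (v6,v11,v9) [++-] → (-1.804, 1.804, -0.114718)–(-1.804, 2.0027, 0)  len=0.2294
  (v9,v12,v10) [--+] → (-1.804, 0.626854, 0.396245)–(-1.804, 1.804, 0.114718)  len=1.2103
  (v10,v12,v13) [+-+] → (-1.804, 0.626854, 0.396245)–(-1.804, 0, 0.546157)  len=0.6445
  (v11,v14,v9) [++-] → (-1.804, 1.25197, -0.246739)–(-1.804, 1.804, -0.114718)  len=0.5676
  (v9,v14,v12) [-+-] → (-1.804, 1.25197, -0.246739)–(-1.804, 0, -0.546157)  len=1.2873
  (v12,v15,v13) [--+] → (-1.804, -1.25197, 0.246739)–(-1.804, 0, 0.546157)  len=1.2873
  (v13,v15,v16) [+-+] → (-1.804, -1.25197, 0.246739)–(-1.804, -1.804, 0.114718)  len=0.5676
  (v14,v17,v12) [++-] → (-1.804, -0.626854, -0.396245)–(-1.804, 0, -0.546157)  len=0.6445
  (v12,v17,v15) [-+-] → (-1.804, -0.626854, -0.396245)–(-1.804, -1.804, -0.114718)  len=1.2103
  (v15,v18,v16) [-++] → (-1.804, -2.0027, 0)–(-1.804, -1.804, 0.114718)  len=0.2294
  (v17,v20,v15) [++-] → (-1.804, -1.916, -0.0500583)–(-1.804, -1.804, -0.114718)  len=0.1293
  (v15,v20,v18) [-++] → (-1.804, -1.916, -0.0500583)–(-1.804, -2.0027, 0)  len=0.1001

Chained into 1 loop(s):
  loop 1: 14 segments, perimeter = 8.3373
Total perimeter = 8.337


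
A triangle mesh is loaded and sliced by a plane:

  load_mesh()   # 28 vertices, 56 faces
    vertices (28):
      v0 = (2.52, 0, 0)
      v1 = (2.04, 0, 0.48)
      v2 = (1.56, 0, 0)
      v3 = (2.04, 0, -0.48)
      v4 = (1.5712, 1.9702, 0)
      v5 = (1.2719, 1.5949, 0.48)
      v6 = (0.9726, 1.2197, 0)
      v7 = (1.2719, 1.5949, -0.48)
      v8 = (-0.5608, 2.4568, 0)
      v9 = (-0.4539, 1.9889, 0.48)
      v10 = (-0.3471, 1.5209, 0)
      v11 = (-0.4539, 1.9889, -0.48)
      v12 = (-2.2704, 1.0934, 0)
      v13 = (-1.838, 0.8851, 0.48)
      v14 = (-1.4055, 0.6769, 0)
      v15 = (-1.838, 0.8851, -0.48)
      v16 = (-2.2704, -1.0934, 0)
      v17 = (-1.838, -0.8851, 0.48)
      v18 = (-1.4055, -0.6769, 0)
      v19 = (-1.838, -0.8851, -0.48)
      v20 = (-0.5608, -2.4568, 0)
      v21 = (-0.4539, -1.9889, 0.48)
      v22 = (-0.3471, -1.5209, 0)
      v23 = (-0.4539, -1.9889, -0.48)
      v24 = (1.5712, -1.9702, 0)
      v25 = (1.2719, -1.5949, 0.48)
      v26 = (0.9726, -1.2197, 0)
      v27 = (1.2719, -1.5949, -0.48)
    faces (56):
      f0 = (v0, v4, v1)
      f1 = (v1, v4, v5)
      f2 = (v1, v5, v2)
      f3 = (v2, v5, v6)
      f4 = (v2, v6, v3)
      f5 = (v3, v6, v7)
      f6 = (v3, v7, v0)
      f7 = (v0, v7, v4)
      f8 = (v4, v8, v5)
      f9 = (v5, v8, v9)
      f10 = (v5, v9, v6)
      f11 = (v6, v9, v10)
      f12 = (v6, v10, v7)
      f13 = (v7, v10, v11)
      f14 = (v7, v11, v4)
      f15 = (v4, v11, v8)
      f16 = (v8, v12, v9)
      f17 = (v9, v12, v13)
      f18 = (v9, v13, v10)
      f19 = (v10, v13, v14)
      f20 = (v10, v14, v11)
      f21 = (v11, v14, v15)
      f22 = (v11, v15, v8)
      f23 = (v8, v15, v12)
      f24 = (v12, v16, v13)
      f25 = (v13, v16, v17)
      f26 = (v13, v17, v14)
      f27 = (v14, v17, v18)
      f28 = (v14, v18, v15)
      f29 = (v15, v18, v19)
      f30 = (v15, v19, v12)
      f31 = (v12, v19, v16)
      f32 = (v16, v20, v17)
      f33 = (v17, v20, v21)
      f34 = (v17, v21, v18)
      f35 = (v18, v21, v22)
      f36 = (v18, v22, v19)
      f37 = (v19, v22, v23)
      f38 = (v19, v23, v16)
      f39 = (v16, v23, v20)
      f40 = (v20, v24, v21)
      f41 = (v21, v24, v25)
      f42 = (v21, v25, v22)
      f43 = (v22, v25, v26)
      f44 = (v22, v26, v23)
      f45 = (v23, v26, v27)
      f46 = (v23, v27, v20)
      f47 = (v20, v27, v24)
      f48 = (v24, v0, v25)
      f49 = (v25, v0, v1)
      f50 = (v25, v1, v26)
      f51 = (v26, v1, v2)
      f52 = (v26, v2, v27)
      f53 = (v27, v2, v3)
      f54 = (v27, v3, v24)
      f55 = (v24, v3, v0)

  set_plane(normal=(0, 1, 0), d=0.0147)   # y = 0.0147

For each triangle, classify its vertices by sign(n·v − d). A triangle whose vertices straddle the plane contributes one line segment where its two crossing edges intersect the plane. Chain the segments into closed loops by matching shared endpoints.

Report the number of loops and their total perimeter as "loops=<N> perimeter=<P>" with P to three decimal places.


Straddling triangles (16 of 56):
  (v0,v4,v1) [-+-] → (2.51292, 0.0147, 0)–(2.0365, 0.0147, 0.476419)  len=0.6738
  (v1,v4,v5) [-++] → (2.0365, 0.0147, 0.476419)–(2.03292, 0.0147, 0.48)  len=0.0051
  (v1,v5,v2) [-+-] → (2.03292, 0.0147, 0.48)–(1.55734, 0.0147, 0.0044241)  len=0.6726
  (v2,v5,v6) [-++] → (1.55734, 0.0147, 0.0044241)–(1.55292, 0.0147, 0)  len=0.0063
  (v2,v6,v3) [-+-] → (1.55292, 0.0147, 0)–(2.02714, 0.0147, -0.474215)  len=0.6706
  (v3,v6,v7) [-++] → (2.02714, 0.0147, -0.474215)–(2.03292, 0.0147, -0.48)  len=0.0082
  (v3,v7,v0) [-+-] → (2.03292, 0.0147, -0.48)–(2.5085, 0.0147, -0.0044241)  len=0.6726
  (v0,v7,v4) [-++] → (2.5085, 0.0147, -0.0044241)–(2.51292, 0.0147, 0)  len=0.0063
  (v12,v16,v13) [+-+] → (-2.2704, 0.0147, 0)–(-2.02823, 0.0147, 0.268834)  len=0.3618
  (v13,v16,v17) [+--] → (-2.02823, 0.0147, 0.268834)–(-1.838, 0.0147, 0.48)  len=0.2842
  (v13,v17,v14) [+-+] → (-1.838, 0.0147, 0.48)–(-1.58886, 0.0147, 0.203493)  len=0.3722
  (v14,v17,v18) [+--] → (-1.58886, 0.0147, 0.203493)–(-1.4055, 0.0147, 0)  len=0.2739
  (v14,v18,v15) [+-+] → (-1.4055, 0.0147, 0)–(-1.597, 0.0147, -0.212528)  len=0.2861
  (v15,v18,v19) [+--] → (-1.597, 0.0147, -0.212528)–(-1.838, 0.0147, -0.48)  len=0.3600
  (v15,v19,v12) [+-+] → (-1.838, 0.0147, -0.48)–(-2.03465, 0.0147, -0.261701)  len=0.2938
  (v12,v19,v16) [+--] → (-2.03465, 0.0147, -0.261701)–(-2.2704, 0.0147, 0)  len=0.3522

Chained into 2 loop(s):
  loop 1: 8 segments, perimeter = 2.7153
  loop 2: 8 segments, perimeter = 2.5843
Total perimeter = 5.300

loops=2 perimeter=5.300


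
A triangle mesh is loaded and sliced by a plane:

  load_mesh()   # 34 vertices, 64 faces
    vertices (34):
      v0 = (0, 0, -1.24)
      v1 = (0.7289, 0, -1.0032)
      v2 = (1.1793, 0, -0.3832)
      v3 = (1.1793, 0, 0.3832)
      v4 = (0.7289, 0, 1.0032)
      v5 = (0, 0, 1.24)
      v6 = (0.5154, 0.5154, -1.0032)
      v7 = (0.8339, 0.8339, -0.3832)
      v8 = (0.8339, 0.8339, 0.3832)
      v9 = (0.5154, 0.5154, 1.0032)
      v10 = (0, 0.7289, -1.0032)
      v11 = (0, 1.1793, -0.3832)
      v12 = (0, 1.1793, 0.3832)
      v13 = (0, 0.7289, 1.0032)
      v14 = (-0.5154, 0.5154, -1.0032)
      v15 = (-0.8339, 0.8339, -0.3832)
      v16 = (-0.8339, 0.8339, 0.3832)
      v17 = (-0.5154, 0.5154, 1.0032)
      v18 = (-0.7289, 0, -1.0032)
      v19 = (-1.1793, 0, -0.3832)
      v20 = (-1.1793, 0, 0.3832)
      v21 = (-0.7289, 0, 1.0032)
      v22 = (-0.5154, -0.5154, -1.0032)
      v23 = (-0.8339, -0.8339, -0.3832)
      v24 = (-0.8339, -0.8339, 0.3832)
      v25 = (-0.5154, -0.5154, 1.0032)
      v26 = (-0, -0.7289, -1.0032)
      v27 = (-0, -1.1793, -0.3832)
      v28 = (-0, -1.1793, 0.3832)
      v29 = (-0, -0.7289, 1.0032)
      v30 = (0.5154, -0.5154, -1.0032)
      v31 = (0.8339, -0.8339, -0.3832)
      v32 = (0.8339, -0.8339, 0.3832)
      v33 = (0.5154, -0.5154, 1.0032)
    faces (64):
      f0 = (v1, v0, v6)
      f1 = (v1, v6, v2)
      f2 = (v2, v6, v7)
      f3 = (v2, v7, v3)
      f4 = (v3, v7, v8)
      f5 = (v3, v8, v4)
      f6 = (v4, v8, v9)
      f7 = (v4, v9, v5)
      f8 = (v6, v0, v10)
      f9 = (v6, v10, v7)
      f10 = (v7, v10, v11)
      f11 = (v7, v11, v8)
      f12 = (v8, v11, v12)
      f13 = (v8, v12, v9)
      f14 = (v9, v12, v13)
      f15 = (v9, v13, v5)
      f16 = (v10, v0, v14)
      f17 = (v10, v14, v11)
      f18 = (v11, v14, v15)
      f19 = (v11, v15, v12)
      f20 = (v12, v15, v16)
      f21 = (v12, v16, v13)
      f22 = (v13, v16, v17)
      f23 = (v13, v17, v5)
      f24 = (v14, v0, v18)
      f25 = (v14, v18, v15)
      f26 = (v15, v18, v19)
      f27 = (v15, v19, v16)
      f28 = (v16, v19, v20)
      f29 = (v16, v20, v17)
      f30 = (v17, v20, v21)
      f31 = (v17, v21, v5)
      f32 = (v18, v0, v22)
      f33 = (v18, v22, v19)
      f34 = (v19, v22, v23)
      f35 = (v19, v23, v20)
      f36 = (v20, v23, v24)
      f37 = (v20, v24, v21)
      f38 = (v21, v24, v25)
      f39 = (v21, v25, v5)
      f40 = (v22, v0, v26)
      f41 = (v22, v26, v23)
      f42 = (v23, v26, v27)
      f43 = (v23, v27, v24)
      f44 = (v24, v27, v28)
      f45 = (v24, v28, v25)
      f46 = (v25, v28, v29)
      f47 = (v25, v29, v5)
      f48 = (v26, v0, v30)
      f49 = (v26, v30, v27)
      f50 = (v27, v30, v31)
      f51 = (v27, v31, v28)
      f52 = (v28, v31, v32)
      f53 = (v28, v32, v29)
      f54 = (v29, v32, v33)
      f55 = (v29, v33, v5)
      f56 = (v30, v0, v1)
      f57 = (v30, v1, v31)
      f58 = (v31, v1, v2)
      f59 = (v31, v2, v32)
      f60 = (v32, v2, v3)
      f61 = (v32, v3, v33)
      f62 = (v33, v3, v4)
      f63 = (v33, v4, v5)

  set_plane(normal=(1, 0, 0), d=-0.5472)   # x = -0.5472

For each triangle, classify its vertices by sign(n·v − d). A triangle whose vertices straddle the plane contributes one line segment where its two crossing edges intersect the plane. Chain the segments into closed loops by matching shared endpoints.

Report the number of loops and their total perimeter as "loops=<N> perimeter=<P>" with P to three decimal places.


loops=1 perimeter=6.562

Straddling triangles (20 of 64):
  (v11,v14,v15) [++-] → (-0.5472, 0.5472, -0.941297)–(-0.5472, 0.952651, -0.3832)  len=0.6898
  (v11,v15,v12) [+-+] → (-0.5472, 0.952651, -0.3832)–(-0.5472, 0.952651, -0.119707)  len=0.2635
  (v12,v15,v16) [+--] → (-0.5472, 0.952651, -0.119707)–(-0.5472, 0.952651, 0.3832)  len=0.5029
  (v12,v16,v13) [+-+] → (-0.5472, 0.952651, 0.3832)–(-0.5472, 0.7978, 0.59636)  len=0.2635
  (v13,v16,v17) [+-+] → (-0.5472, 0.7978, 0.59636)–(-0.5472, 0.5472, 0.941297)  len=0.4264
  (v14,v0,v18) [++-] → (-0.5472, 0, -1.06223)–(-0.5472, 0.438633, -1.0032)  len=0.4426
  (v14,v18,v15) [+--] → (-0.5472, 0.438633, -1.0032)–(-0.5472, 0.5472, -0.941297)  len=0.1250
  (v16,v20,v17) [--+] → (-0.5472, 0.490713, 0.973503)–(-0.5472, 0.5472, 0.941297)  len=0.0650
  (v17,v20,v21) [+--] → (-0.5472, 0.490713, 0.973503)–(-0.5472, 0.438633, 1.0032)  len=0.0600
  (v17,v21,v5) [+-+] → (-0.5472, 0.438633, 1.0032)–(-0.5472, 0, 1.06223)  len=0.4426
  (v18,v0,v22) [-++] → (-0.5472, 0, -1.06223)–(-0.5472, -0.438633, -1.0032)  len=0.4426
  (v18,v22,v19) [-+-] → (-0.5472, -0.438633, -1.0032)–(-0.5472, -0.490713, -0.973503)  len=0.0600
  (v19,v22,v23) [-+-] → (-0.5472, -0.490713, -0.973503)–(-0.5472, -0.5472, -0.941297)  len=0.0650
  (v21,v24,v25) [--+] → (-0.5472, -0.5472, 0.941297)–(-0.5472, -0.438633, 1.0032)  len=0.1250
  (v21,v25,v5) [-++] → (-0.5472, -0.438633, 1.0032)–(-0.5472, 0, 1.06223)  len=0.4426
  (v22,v26,v23) [++-] → (-0.5472, -0.7978, -0.59636)–(-0.5472, -0.5472, -0.941297)  len=0.4264
  (v23,v26,v27) [-++] → (-0.5472, -0.7978, -0.59636)–(-0.5472, -0.952651, -0.3832)  len=0.2635
  (v23,v27,v24) [-+-] → (-0.5472, -0.952651, -0.3832)–(-0.5472, -0.952651, 0.119707)  len=0.5029
  (v24,v27,v28) [-++] → (-0.5472, -0.952651, 0.119707)–(-0.5472, -0.952651, 0.3832)  len=0.2635
  (v24,v28,v25) [-++] → (-0.5472, -0.952651, 0.3832)–(-0.5472, -0.5472, 0.941297)  len=0.6898

Chained into 1 loop(s):
  loop 1: 20 segments, perimeter = 6.5624
Total perimeter = 6.562
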